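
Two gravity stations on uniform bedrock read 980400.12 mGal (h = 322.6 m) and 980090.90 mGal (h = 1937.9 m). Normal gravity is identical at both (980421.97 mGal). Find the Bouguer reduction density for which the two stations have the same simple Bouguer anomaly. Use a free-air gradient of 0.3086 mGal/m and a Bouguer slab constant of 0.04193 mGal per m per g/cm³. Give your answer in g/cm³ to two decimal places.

Δg_obs = 980090.90 − 980400.12 = -309.22 mGal over Δh = 1937.9 − 322.6 = 1615.3 m
Equal Bouguer anomalies ⇒ Δg_obs + (0.3086 − 0.04193ρ)·Δh = 0
0.3086 − 0.04193ρ = −Δg_obs/Δh = 0.19143
ρ = (0.3086 − 0.19143) / 0.04193 = 2.79 g/cm³

2.79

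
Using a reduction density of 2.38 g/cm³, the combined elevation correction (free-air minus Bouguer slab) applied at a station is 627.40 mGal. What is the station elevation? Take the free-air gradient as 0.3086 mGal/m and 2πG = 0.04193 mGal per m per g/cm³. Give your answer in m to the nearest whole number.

3005

Combined gradient = 0.3086 − 0.04193 × 2.38 = 0.2088066 mGal/m
h = 627.40 / 0.2088066 = 3004.69 m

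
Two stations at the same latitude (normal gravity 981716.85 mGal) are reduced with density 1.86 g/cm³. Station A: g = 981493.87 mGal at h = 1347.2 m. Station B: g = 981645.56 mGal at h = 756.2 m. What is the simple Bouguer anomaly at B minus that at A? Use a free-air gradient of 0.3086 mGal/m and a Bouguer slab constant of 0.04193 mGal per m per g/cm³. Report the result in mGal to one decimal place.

15.4

Δg_SB(A) = 981493.87 − 981716.85 + 0.3086×1347.2 − 0.04193×1.86×1347.2 = 87.70 mGal
Δg_SB(B) = 981645.56 − 981716.85 + 0.3086×756.2 − 0.04193×1.86×756.2 = 103.10 mGal
Difference = 103.10 − (87.70) = 15.40 mGal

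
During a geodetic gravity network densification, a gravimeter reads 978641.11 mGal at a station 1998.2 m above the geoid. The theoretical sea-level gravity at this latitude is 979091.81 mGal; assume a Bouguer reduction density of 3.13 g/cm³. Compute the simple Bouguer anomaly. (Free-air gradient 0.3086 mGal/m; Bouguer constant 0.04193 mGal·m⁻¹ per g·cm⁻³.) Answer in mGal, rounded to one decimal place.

Free-air correction = 0.3086 × 1998.2 = 616.64 mGal
Free-air anomaly = 978641.11 − 979091.81 + (616.64) = 165.94 mGal
Bouguer slab correction = 0.04193 × 3.13 × 1998.2 = 262.25 mGal
Simple Bouguer anomaly = 165.94 − (262.25) = -96.31 mGal

-96.3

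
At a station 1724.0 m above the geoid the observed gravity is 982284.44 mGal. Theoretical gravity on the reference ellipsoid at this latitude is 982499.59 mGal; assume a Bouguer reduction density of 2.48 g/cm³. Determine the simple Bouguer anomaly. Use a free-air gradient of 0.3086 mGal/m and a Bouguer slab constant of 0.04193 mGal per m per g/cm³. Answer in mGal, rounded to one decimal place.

137.6

Free-air correction = 0.3086 × 1724.0 = 532.03 mGal
Free-air anomaly = 982284.44 − 982499.59 + (532.03) = 316.88 mGal
Bouguer slab correction = 0.04193 × 2.48 × 1724.0 = 179.27 mGal
Simple Bouguer anomaly = 316.88 − (179.27) = 137.61 mGal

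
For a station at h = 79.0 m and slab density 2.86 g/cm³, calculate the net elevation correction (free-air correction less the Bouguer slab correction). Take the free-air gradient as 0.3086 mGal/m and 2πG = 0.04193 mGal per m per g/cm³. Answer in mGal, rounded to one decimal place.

14.9

Combined gradient = 0.3086 − 0.04193 × 2.86 = 0.1886802 mGal/m
Combined elevation correction = 0.1886802 × 79.0 = 14.9 mGal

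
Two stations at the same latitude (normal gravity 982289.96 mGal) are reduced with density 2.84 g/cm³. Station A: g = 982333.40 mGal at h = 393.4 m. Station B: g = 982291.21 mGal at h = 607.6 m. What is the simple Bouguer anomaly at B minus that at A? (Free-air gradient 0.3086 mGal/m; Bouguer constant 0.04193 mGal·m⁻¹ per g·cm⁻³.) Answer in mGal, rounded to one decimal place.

-1.6

Δg_SB(A) = 982333.40 − 982289.96 + 0.3086×393.4 − 0.04193×2.84×393.4 = 118.00 mGal
Δg_SB(B) = 982291.21 − 982289.96 + 0.3086×607.6 − 0.04193×2.84×607.6 = 116.40 mGal
Difference = 116.40 − (118.00) = -1.60 mGal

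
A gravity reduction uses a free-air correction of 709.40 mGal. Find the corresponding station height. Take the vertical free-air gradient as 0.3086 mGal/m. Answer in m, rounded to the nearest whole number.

h = 709.40 / 0.3086 = 2298.77 m

2299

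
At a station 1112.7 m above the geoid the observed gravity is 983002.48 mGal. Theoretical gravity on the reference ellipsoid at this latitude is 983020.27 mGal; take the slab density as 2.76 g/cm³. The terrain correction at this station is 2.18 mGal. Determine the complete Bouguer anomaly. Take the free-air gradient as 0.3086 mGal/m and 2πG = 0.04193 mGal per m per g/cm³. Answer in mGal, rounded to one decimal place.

199.0

Free-air correction = 0.3086 × 1112.7 = 343.38 mGal
Free-air anomaly = 983002.48 − 983020.27 + (343.38) = 325.59 mGal
Bouguer slab correction = 0.04193 × 2.76 × 1112.7 = 128.77 mGal
Simple Bouguer anomaly = 325.59 − (128.77) = 196.82 mGal
Complete Bouguer anomaly = 196.82 + 2.18 = 199.00 mGal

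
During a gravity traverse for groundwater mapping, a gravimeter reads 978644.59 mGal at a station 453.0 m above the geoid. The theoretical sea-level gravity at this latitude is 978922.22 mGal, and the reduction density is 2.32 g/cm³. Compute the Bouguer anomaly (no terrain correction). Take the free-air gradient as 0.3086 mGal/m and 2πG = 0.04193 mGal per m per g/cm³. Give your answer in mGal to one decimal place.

Free-air correction = 0.3086 × 453.0 = 139.80 mGal
Free-air anomaly = 978644.59 − 978922.22 + (139.80) = -137.83 mGal
Bouguer slab correction = 0.04193 × 2.32 × 453.0 = 44.07 mGal
Simple Bouguer anomaly = -137.83 − (44.07) = -181.90 mGal

-181.9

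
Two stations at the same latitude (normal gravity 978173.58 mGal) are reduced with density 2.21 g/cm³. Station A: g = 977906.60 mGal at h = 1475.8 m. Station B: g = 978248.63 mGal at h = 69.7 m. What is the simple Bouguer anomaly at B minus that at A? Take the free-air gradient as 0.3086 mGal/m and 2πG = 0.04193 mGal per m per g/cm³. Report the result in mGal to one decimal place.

Δg_SB(A) = 977906.60 − 978173.58 + 0.3086×1475.8 − 0.04193×2.21×1475.8 = 51.70 mGal
Δg_SB(B) = 978248.63 − 978173.58 + 0.3086×69.7 − 0.04193×2.21×69.7 = 90.10 mGal
Difference = 90.10 − (51.70) = 38.40 mGal

38.4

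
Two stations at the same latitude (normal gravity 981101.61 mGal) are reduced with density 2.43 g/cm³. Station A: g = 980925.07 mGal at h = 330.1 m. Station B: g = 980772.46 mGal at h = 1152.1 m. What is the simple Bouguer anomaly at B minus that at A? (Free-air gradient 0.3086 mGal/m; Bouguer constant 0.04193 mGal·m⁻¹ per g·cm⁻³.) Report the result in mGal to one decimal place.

17.3

Δg_SB(A) = 980925.07 − 981101.61 + 0.3086×330.1 − 0.04193×2.43×330.1 = -108.30 mGal
Δg_SB(B) = 980772.46 − 981101.61 + 0.3086×1152.1 − 0.04193×2.43×1152.1 = -91.00 mGal
Difference = -91.00 − (-108.30) = 17.30 mGal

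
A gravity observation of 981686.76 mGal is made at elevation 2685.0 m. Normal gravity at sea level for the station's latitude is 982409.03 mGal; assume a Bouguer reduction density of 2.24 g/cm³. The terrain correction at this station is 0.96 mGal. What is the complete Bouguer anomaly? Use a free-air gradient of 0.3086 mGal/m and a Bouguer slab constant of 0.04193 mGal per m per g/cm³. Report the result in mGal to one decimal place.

Free-air correction = 0.3086 × 2685.0 = 828.59 mGal
Free-air anomaly = 981686.76 − 982409.03 + (828.59) = 106.32 mGal
Bouguer slab correction = 0.04193 × 2.24 × 2685.0 = 252.18 mGal
Simple Bouguer anomaly = 106.32 − (252.18) = -145.86 mGal
Complete Bouguer anomaly = -145.86 + 0.96 = -144.90 mGal

-144.9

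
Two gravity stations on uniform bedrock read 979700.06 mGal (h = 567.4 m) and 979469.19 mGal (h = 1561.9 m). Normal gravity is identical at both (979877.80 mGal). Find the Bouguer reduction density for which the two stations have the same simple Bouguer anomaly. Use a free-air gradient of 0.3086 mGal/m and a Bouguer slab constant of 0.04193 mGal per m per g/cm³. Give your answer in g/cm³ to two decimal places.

1.82

Δg_obs = 979469.19 − 979700.06 = -230.87 mGal over Δh = 1561.9 − 567.4 = 994.5 m
Equal Bouguer anomalies ⇒ Δg_obs + (0.3086 − 0.04193ρ)·Δh = 0
0.3086 − 0.04193ρ = −Δg_obs/Δh = 0.23215
ρ = (0.3086 − 0.23215) / 0.04193 = 1.82 g/cm³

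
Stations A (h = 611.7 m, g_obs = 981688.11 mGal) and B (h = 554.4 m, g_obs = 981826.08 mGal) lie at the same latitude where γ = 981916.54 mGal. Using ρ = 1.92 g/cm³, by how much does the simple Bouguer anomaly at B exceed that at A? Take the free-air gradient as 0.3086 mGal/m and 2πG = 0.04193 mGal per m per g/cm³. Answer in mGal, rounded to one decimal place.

Δg_SB(A) = 981688.11 − 981916.54 + 0.3086×611.7 − 0.04193×1.92×611.7 = -88.90 mGal
Δg_SB(B) = 981826.08 − 981916.54 + 0.3086×554.4 − 0.04193×1.92×554.4 = 36.00 mGal
Difference = 36.00 − (-88.90) = 124.90 mGal

124.9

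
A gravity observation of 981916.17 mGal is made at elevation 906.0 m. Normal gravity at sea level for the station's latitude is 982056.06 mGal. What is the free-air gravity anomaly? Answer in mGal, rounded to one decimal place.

139.7

Free-air correction = 0.3086 × 906.0 = 279.59 mGal
Free-air anomaly = 981916.17 − 982056.06 + (279.59) = 139.70 mGal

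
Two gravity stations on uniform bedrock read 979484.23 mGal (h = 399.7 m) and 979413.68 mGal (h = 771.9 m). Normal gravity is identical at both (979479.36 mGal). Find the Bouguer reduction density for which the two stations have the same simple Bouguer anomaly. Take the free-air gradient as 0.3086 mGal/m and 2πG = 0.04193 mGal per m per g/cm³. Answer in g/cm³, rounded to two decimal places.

Δg_obs = 979413.68 − 979484.23 = -70.55 mGal over Δh = 771.9 − 399.7 = 372.2 m
Equal Bouguer anomalies ⇒ Δg_obs + (0.3086 − 0.04193ρ)·Δh = 0
0.3086 − 0.04193ρ = −Δg_obs/Δh = 0.18955
ρ = (0.3086 − 0.18955) / 0.04193 = 2.84 g/cm³

2.84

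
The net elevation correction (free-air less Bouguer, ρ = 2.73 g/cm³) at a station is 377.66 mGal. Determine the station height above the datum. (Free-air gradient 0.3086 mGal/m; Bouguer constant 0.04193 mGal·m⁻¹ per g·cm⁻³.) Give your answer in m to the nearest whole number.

Combined gradient = 0.3086 − 0.04193 × 2.73 = 0.1941311 mGal/m
h = 377.66 / 0.1941311 = 1945.39 m

1945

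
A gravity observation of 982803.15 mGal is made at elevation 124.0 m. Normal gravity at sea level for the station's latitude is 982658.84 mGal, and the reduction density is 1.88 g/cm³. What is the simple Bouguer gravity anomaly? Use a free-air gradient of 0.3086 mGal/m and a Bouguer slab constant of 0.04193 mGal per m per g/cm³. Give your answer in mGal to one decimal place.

172.8

Free-air correction = 0.3086 × 124.0 = 38.27 mGal
Free-air anomaly = 982803.15 − 982658.84 + (38.27) = 182.58 mGal
Bouguer slab correction = 0.04193 × 1.88 × 124.0 = 9.77 mGal
Simple Bouguer anomaly = 182.58 − (9.77) = 172.81 mGal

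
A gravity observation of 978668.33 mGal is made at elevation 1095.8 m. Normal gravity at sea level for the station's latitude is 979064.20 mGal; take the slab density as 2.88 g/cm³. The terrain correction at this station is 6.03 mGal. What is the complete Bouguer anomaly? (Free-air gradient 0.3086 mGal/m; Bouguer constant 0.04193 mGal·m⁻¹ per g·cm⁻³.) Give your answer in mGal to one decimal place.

Free-air correction = 0.3086 × 1095.8 = 338.16 mGal
Free-air anomaly = 978668.33 − 979064.20 + (338.16) = -57.71 mGal
Bouguer slab correction = 0.04193 × 2.88 × 1095.8 = 132.33 mGal
Simple Bouguer anomaly = -57.71 − (132.33) = -190.04 mGal
Complete Bouguer anomaly = -190.04 + 6.03 = -184.01 mGal

-184.0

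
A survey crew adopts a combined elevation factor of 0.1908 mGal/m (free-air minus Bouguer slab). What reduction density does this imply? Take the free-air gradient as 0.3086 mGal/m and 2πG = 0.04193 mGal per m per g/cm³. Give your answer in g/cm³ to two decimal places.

0.1908 = 0.3086 − 0.04193 × ρ
ρ = (0.3086 − 0.1908) / 0.04193 = 2.81 g/cm³

2.81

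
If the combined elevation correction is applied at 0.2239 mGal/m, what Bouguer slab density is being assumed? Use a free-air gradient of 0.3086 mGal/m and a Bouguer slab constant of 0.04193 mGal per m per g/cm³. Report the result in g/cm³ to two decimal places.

0.2239 = 0.3086 − 0.04193 × ρ
ρ = (0.3086 − 0.2239) / 0.04193 = 2.02 g/cm³

2.02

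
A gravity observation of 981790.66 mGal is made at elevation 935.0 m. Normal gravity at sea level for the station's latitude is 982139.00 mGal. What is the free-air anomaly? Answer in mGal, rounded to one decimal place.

Free-air correction = 0.3086 × 935.0 = 288.54 mGal
Free-air anomaly = 981790.66 − 982139.00 + (288.54) = -59.80 mGal

-59.8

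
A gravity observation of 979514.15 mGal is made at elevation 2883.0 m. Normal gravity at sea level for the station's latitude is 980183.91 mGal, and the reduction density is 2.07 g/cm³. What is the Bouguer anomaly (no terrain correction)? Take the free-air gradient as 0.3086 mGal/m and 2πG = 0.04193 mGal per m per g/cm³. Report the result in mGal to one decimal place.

-30.3

Free-air correction = 0.3086 × 2883.0 = 889.69 mGal
Free-air anomaly = 979514.15 − 980183.91 + (889.69) = 219.93 mGal
Bouguer slab correction = 0.04193 × 2.07 × 2883.0 = 250.23 mGal
Simple Bouguer anomaly = 219.93 − (250.23) = -30.30 mGal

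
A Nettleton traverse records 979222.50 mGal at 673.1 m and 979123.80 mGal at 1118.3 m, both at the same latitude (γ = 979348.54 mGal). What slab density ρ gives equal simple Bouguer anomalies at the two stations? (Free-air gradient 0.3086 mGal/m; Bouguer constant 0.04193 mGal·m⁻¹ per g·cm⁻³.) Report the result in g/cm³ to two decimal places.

2.07

Δg_obs = 979123.80 − 979222.50 = -98.70 mGal over Δh = 1118.3 − 673.1 = 445.2 m
Equal Bouguer anomalies ⇒ Δg_obs + (0.3086 − 0.04193ρ)·Δh = 0
0.3086 − 0.04193ρ = −Δg_obs/Δh = 0.22170
ρ = (0.3086 − 0.22170) / 0.04193 = 2.07 g/cm³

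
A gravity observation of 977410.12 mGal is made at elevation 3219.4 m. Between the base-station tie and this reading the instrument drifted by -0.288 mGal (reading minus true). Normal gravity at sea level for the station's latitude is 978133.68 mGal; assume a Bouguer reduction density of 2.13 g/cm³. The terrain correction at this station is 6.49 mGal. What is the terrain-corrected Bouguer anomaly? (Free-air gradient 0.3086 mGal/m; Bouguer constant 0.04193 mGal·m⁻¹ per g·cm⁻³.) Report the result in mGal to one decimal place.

Drift-corrected reading = 977410.12 − (-0.288) = 977410.408 mGal
Free-air correction = 0.3086 × 3219.4 = 993.51 mGal
Free-air anomaly = 977410.408 − 978133.68 + (993.51) = 270.238 mGal
Bouguer slab correction = 0.04193 × 2.13 × 3219.4 = 287.53 mGal
Simple Bouguer anomaly = 270.238 − (287.53) = -17.292 mGal
Complete Bouguer anomaly = -17.292 + 6.49 = -10.802 mGal

-10.8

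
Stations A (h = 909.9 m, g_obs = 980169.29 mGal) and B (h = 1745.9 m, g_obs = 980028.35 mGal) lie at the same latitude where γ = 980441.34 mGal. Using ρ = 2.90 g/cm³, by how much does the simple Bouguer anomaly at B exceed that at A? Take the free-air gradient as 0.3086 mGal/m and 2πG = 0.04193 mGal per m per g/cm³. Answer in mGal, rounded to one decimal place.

Δg_SB(A) = 980169.29 − 980441.34 + 0.3086×909.9 − 0.04193×2.90×909.9 = -101.90 mGal
Δg_SB(B) = 980028.35 − 980441.34 + 0.3086×1745.9 − 0.04193×2.90×1745.9 = -86.50 mGal
Difference = -86.50 − (-101.90) = 15.40 mGal

15.4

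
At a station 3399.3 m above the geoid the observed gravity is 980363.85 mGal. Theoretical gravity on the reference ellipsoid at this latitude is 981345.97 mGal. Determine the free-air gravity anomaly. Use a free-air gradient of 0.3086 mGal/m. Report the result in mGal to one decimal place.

66.9

Free-air correction = 0.3086 × 3399.3 = 1049.02 mGal
Free-air anomaly = 980363.85 − 981345.97 + (1049.02) = 66.90 mGal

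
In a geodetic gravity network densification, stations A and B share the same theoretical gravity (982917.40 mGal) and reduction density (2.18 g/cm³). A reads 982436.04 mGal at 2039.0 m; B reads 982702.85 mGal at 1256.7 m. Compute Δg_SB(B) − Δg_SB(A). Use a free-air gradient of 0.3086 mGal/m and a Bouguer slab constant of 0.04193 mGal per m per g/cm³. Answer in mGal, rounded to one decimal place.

96.9

Δg_SB(A) = 982436.04 − 982917.40 + 0.3086×2039.0 − 0.04193×2.18×2039.0 = -38.50 mGal
Δg_SB(B) = 982702.85 − 982917.40 + 0.3086×1256.7 − 0.04193×2.18×1256.7 = 58.40 mGal
Difference = 58.40 − (-38.50) = 96.90 mGal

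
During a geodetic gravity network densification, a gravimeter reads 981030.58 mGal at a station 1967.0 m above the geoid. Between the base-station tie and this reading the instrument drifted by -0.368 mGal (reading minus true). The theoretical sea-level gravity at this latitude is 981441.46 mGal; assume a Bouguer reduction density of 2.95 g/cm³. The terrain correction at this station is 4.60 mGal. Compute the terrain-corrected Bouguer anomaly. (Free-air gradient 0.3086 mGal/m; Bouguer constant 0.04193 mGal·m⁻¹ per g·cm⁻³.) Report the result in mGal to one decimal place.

Drift-corrected reading = 981030.58 − (-0.368) = 981030.948 mGal
Free-air correction = 0.3086 × 1967.0 = 607.02 mGal
Free-air anomaly = 981030.948 − 981441.46 + (607.02) = 196.508 mGal
Bouguer slab correction = 0.04193 × 2.95 × 1967.0 = 243.31 mGal
Simple Bouguer anomaly = 196.508 − (243.31) = -46.802 mGal
Complete Bouguer anomaly = -46.802 + 4.60 = -42.202 mGal

-42.2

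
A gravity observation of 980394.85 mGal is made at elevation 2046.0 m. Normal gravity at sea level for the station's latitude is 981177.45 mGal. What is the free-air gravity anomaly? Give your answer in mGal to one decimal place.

Free-air correction = 0.3086 × 2046.0 = 631.40 mGal
Free-air anomaly = 980394.85 − 981177.45 + (631.40) = -151.20 mGal

-151.2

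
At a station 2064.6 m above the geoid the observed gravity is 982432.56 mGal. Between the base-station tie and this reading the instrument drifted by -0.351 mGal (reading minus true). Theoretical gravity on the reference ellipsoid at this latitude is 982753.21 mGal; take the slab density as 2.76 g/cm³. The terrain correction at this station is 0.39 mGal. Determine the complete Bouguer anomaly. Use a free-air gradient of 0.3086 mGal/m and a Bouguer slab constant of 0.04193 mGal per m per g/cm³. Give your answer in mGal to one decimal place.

78.3

Drift-corrected reading = 982432.56 − (-0.351) = 982432.911 mGal
Free-air correction = 0.3086 × 2064.6 = 637.14 mGal
Free-air anomaly = 982432.911 − 982753.21 + (637.14) = 316.841 mGal
Bouguer slab correction = 0.04193 × 2.76 × 2064.6 = 238.93 mGal
Simple Bouguer anomaly = 316.841 − (238.93) = 77.911 mGal
Complete Bouguer anomaly = 77.911 + 0.39 = 78.301 mGal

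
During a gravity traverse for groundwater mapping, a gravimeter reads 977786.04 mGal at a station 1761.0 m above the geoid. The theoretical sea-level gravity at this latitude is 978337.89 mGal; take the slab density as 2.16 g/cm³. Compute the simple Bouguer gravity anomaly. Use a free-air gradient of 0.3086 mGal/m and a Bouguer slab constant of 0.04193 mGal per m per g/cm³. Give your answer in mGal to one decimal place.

-167.9

Free-air correction = 0.3086 × 1761.0 = 543.44 mGal
Free-air anomaly = 977786.04 − 978337.89 + (543.44) = -8.41 mGal
Bouguer slab correction = 0.04193 × 2.16 × 1761.0 = 159.49 mGal
Simple Bouguer anomaly = -8.41 − (159.49) = -167.90 mGal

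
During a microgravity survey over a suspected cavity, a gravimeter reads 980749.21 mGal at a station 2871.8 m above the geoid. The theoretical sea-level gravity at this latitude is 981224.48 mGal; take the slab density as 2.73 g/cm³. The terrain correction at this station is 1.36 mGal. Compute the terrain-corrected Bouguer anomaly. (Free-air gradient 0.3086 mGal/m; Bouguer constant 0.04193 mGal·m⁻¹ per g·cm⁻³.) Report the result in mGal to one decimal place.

Free-air correction = 0.3086 × 2871.8 = 886.24 mGal
Free-air anomaly = 980749.21 − 981224.48 + (886.24) = 410.97 mGal
Bouguer slab correction = 0.04193 × 2.73 × 2871.8 = 328.73 mGal
Simple Bouguer anomaly = 410.97 − (328.73) = 82.24 mGal
Complete Bouguer anomaly = 82.24 + 1.36 = 83.60 mGal

83.6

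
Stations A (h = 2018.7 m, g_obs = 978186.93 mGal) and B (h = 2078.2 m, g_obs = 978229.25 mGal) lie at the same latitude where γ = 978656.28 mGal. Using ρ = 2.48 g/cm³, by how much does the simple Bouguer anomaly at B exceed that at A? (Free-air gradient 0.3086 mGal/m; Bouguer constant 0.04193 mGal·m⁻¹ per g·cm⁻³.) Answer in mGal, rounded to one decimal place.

54.5

Δg_SB(A) = 978186.93 − 978656.28 + 0.3086×2018.7 − 0.04193×2.48×2018.7 = -56.30 mGal
Δg_SB(B) = 978229.25 − 978656.28 + 0.3086×2078.2 − 0.04193×2.48×2078.2 = -1.80 mGal
Difference = -1.80 − (-56.30) = 54.50 mGal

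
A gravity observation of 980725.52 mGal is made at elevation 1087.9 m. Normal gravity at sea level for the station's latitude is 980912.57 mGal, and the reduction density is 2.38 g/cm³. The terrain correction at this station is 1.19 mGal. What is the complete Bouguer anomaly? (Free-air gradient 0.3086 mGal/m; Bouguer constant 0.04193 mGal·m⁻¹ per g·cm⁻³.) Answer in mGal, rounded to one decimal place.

41.3

Free-air correction = 0.3086 × 1087.9 = 335.73 mGal
Free-air anomaly = 980725.52 − 980912.57 + (335.73) = 148.68 mGal
Bouguer slab correction = 0.04193 × 2.38 × 1087.9 = 108.57 mGal
Simple Bouguer anomaly = 148.68 − (108.57) = 40.11 mGal
Complete Bouguer anomaly = 40.11 + 1.19 = 41.30 mGal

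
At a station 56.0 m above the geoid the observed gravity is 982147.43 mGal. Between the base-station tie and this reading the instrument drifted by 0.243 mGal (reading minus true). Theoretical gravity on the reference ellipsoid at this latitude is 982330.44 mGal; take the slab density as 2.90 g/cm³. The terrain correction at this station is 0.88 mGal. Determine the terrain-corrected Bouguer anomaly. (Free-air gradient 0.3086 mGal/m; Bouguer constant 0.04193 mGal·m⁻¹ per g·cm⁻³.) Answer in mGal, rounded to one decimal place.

Drift-corrected reading = 982147.43 − (0.243) = 982147.187 mGal
Free-air correction = 0.3086 × 56.0 = 17.28 mGal
Free-air anomaly = 982147.187 − 982330.44 + (17.28) = -165.973 mGal
Bouguer slab correction = 0.04193 × 2.90 × 56.0 = 6.81 mGal
Simple Bouguer anomaly = -165.973 − (6.81) = -172.783 mGal
Complete Bouguer anomaly = -172.783 + 0.88 = -171.903 mGal

-171.9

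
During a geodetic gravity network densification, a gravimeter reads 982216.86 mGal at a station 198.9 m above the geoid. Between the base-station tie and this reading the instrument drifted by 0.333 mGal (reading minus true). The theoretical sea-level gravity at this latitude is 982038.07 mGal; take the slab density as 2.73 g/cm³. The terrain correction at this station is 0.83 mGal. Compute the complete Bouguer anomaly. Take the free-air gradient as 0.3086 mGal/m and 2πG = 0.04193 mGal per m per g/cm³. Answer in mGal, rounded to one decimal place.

217.9

Drift-corrected reading = 982216.86 − (0.333) = 982216.527 mGal
Free-air correction = 0.3086 × 198.9 = 61.38 mGal
Free-air anomaly = 982216.527 − 982038.07 + (61.38) = 239.837 mGal
Bouguer slab correction = 0.04193 × 2.73 × 198.9 = 22.77 mGal
Simple Bouguer anomaly = 239.837 − (22.77) = 217.067 mGal
Complete Bouguer anomaly = 217.067 + 0.83 = 217.897 mGal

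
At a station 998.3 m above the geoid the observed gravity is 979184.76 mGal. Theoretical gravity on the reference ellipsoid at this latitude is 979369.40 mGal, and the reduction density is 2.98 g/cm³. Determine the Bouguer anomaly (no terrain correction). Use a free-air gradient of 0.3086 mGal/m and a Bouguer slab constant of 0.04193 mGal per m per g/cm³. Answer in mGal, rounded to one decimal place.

-1.3

Free-air correction = 0.3086 × 998.3 = 308.08 mGal
Free-air anomaly = 979184.76 − 979369.40 + (308.08) = 123.44 mGal
Bouguer slab correction = 0.04193 × 2.98 × 998.3 = 124.74 mGal
Simple Bouguer anomaly = 123.44 − (124.74) = -1.30 mGal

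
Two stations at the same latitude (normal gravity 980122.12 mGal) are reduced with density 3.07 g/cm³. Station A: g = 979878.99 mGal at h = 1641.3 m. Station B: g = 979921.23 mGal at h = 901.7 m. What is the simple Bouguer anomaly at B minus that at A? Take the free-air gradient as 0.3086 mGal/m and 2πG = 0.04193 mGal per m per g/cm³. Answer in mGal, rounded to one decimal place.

-90.8

Δg_SB(A) = 979878.99 − 980122.12 + 0.3086×1641.3 − 0.04193×3.07×1641.3 = 52.10 mGal
Δg_SB(B) = 979921.23 − 980122.12 + 0.3086×901.7 − 0.04193×3.07×901.7 = -38.70 mGal
Difference = -38.70 − (52.10) = -90.80 mGal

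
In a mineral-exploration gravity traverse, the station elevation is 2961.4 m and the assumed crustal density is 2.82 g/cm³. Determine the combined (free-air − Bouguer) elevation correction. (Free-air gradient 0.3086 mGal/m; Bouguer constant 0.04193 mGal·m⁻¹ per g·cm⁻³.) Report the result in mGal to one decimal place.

Combined gradient = 0.3086 − 0.04193 × 2.82 = 0.1903574 mGal/m
Combined elevation correction = 0.1903574 × 2961.4 = 563.7 mGal

563.7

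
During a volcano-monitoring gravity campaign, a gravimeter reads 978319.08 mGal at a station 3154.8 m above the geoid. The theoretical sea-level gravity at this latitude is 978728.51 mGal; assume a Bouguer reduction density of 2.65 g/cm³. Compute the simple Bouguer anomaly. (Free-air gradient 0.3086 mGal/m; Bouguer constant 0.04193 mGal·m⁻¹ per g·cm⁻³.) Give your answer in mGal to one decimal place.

Free-air correction = 0.3086 × 3154.8 = 973.57 mGal
Free-air anomaly = 978319.08 − 978728.51 + (973.57) = 564.14 mGal
Bouguer slab correction = 0.04193 × 2.65 × 3154.8 = 350.54 mGal
Simple Bouguer anomaly = 564.14 − (350.54) = 213.60 mGal

213.6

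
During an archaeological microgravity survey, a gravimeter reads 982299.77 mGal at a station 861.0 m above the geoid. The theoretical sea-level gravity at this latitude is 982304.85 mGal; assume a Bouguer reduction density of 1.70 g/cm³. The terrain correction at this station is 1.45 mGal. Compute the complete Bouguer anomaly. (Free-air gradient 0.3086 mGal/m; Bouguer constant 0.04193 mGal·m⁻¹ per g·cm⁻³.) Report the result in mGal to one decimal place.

Free-air correction = 0.3086 × 861.0 = 265.70 mGal
Free-air anomaly = 982299.77 − 982304.85 + (265.70) = 260.62 mGal
Bouguer slab correction = 0.04193 × 1.70 × 861.0 = 61.37 mGal
Simple Bouguer anomaly = 260.62 − (61.37) = 199.25 mGal
Complete Bouguer anomaly = 199.25 + 1.45 = 200.70 mGal

200.7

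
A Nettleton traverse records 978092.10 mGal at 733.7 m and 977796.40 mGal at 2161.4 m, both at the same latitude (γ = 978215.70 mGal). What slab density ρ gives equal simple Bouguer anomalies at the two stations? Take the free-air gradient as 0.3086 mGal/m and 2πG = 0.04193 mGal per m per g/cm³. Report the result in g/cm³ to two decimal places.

2.42

Δg_obs = 977796.40 − 978092.10 = -295.70 mGal over Δh = 2161.4 − 733.7 = 1427.7 m
Equal Bouguer anomalies ⇒ Δg_obs + (0.3086 − 0.04193ρ)·Δh = 0
0.3086 − 0.04193ρ = −Δg_obs/Δh = 0.20712
ρ = (0.3086 − 0.20712) / 0.04193 = 2.42 g/cm³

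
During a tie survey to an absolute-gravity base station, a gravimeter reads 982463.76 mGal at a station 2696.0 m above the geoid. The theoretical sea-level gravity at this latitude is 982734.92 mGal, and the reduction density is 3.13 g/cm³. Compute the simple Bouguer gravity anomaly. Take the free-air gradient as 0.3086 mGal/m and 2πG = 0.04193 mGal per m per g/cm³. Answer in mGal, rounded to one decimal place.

207.0

Free-air correction = 0.3086 × 2696.0 = 831.99 mGal
Free-air anomaly = 982463.76 − 982734.92 + (831.99) = 560.83 mGal
Bouguer slab correction = 0.04193 × 3.13 × 2696.0 = 353.83 mGal
Simple Bouguer anomaly = 560.83 − (353.83) = 207.00 mGal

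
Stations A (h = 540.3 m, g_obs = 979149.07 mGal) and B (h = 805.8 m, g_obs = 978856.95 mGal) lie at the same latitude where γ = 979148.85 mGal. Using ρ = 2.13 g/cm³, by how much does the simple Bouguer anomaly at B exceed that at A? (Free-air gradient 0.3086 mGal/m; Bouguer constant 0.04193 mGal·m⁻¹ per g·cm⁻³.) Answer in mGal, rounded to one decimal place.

-233.9

Δg_SB(A) = 979149.07 − 979148.85 + 0.3086×540.3 − 0.04193×2.13×540.3 = 118.70 mGal
Δg_SB(B) = 978856.95 − 979148.85 + 0.3086×805.8 − 0.04193×2.13×805.8 = -115.20 mGal
Difference = -115.20 − (118.70) = -233.90 mGal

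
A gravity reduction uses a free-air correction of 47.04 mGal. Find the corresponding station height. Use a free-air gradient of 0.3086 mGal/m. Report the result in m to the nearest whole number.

h = 47.04 / 0.3086 = 152.43 m

152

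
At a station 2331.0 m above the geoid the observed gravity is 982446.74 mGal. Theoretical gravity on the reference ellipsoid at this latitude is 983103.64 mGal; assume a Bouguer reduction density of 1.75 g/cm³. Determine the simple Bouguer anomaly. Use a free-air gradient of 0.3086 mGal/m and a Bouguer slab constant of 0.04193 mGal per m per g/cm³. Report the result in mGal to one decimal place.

Free-air correction = 0.3086 × 2331.0 = 719.35 mGal
Free-air anomaly = 982446.74 − 983103.64 + (719.35) = 62.45 mGal
Bouguer slab correction = 0.04193 × 1.75 × 2331.0 = 171.04 mGal
Simple Bouguer anomaly = 62.45 − (171.04) = -108.59 mGal

-108.6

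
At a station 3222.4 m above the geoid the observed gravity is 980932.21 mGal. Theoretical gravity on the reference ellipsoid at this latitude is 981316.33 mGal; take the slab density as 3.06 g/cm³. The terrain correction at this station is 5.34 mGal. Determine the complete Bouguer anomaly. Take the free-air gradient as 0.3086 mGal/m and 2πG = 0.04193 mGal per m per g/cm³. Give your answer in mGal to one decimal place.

202.2

Free-air correction = 0.3086 × 3222.4 = 994.43 mGal
Free-air anomaly = 980932.21 − 981316.33 + (994.43) = 610.31 mGal
Bouguer slab correction = 0.04193 × 3.06 × 3222.4 = 413.45 mGal
Simple Bouguer anomaly = 610.31 − (413.45) = 196.86 mGal
Complete Bouguer anomaly = 196.86 + 5.34 = 202.20 mGal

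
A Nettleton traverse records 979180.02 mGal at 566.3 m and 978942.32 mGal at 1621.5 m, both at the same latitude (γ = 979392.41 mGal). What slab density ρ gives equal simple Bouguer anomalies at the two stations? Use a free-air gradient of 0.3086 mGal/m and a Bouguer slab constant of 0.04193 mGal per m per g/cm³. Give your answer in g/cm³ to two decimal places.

1.99

Δg_obs = 978942.32 − 979180.02 = -237.70 mGal over Δh = 1621.5 − 566.3 = 1055.2 m
Equal Bouguer anomalies ⇒ Δg_obs + (0.3086 − 0.04193ρ)·Δh = 0
0.3086 − 0.04193ρ = −Δg_obs/Δh = 0.22527
ρ = (0.3086 − 0.22527) / 0.04193 = 1.99 g/cm³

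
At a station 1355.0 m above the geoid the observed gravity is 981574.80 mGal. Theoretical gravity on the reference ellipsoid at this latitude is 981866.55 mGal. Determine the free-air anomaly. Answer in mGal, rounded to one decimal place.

126.4

Free-air correction = 0.3086 × 1355.0 = 418.15 mGal
Free-air anomaly = 981574.80 − 981866.55 + (418.15) = 126.40 mGal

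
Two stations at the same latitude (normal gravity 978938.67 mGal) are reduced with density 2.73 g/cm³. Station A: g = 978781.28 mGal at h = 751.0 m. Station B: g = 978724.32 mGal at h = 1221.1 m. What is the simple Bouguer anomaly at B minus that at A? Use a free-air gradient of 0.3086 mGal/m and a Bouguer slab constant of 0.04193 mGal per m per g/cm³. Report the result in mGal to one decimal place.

Δg_SB(A) = 978781.28 − 978938.67 + 0.3086×751.0 − 0.04193×2.73×751.0 = -11.60 mGal
Δg_SB(B) = 978724.32 − 978938.67 + 0.3086×1221.1 − 0.04193×2.73×1221.1 = 22.70 mGal
Difference = 22.70 − (-11.60) = 34.30 mGal

34.3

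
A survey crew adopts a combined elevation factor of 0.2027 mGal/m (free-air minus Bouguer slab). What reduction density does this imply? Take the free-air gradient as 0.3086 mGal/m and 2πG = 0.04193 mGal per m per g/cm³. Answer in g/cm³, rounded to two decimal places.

0.2027 = 0.3086 − 0.04193 × ρ
ρ = (0.3086 − 0.2027) / 0.04193 = 2.53 g/cm³

2.53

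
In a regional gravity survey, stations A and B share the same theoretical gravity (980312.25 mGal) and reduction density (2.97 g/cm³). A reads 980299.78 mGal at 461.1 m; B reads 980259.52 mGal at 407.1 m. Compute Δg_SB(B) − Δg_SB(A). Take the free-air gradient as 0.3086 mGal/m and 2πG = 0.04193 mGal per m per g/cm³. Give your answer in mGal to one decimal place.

-50.2

Δg_SB(A) = 980299.78 − 980312.25 + 0.3086×461.1 − 0.04193×2.97×461.1 = 72.40 mGal
Δg_SB(B) = 980259.52 − 980312.25 + 0.3086×407.1 − 0.04193×2.97×407.1 = 22.20 mGal
Difference = 22.20 − (72.40) = -50.20 mGal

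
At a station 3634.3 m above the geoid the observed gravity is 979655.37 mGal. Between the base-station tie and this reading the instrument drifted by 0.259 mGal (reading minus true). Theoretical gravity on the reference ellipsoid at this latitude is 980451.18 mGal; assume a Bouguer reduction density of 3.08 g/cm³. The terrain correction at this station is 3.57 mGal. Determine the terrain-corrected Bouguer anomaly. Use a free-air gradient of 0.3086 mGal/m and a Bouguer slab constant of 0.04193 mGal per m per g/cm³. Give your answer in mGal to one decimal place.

-140.3

Drift-corrected reading = 979655.37 − (0.259) = 979655.111 mGal
Free-air correction = 0.3086 × 3634.3 = 1121.54 mGal
Free-air anomaly = 979655.111 − 980451.18 + (1121.54) = 325.471 mGal
Bouguer slab correction = 0.04193 × 3.08 × 3634.3 = 469.35 mGal
Simple Bouguer anomaly = 325.471 − (469.35) = -143.879 mGal
Complete Bouguer anomaly = -143.879 + 3.57 = -140.309 mGal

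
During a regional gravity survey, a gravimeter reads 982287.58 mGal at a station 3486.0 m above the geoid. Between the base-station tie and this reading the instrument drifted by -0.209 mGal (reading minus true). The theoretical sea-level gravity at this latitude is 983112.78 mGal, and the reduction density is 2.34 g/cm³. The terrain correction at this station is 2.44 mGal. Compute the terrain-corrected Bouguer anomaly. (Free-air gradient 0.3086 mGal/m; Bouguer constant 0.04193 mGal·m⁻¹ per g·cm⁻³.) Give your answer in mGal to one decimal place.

-88.8

Drift-corrected reading = 982287.58 − (-0.209) = 982287.789 mGal
Free-air correction = 0.3086 × 3486.0 = 1075.78 mGal
Free-air anomaly = 982287.789 − 983112.78 + (1075.78) = 250.789 mGal
Bouguer slab correction = 0.04193 × 2.34 × 3486.0 = 342.03 mGal
Simple Bouguer anomaly = 250.789 − (342.03) = -91.241 mGal
Complete Bouguer anomaly = -91.241 + 2.44 = -88.801 mGal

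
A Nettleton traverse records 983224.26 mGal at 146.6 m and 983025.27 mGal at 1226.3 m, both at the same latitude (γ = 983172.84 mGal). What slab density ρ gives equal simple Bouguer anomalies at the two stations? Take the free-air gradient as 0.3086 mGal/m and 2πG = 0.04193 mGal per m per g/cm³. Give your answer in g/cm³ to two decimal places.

2.96

Δg_obs = 983025.27 − 983224.26 = -198.99 mGal over Δh = 1226.3 − 146.6 = 1079.7 m
Equal Bouguer anomalies ⇒ Δg_obs + (0.3086 − 0.04193ρ)·Δh = 0
0.3086 − 0.04193ρ = −Δg_obs/Δh = 0.18430
ρ = (0.3086 − 0.18430) / 0.04193 = 2.96 g/cm³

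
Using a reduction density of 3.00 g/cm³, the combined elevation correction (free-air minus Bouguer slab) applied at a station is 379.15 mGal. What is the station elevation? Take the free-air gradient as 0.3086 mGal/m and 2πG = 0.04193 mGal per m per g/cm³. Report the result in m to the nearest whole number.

Combined gradient = 0.3086 − 0.04193 × 3.00 = 0.1828100 mGal/m
h = 379.15 / 0.1828100 = 2074.01 m

2074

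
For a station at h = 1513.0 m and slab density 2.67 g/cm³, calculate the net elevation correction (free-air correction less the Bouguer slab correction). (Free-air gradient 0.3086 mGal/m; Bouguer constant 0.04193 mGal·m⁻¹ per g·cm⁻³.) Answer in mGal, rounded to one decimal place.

297.5

Combined gradient = 0.3086 − 0.04193 × 2.67 = 0.1966469 mGal/m
Combined elevation correction = 0.1966469 × 1513.0 = 297.5 mGal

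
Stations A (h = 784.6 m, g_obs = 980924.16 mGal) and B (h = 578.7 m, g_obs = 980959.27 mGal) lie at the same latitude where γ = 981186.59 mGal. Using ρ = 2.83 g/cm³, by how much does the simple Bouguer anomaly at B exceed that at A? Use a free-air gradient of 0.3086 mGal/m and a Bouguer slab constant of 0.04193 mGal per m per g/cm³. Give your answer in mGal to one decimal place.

-4.0

Δg_SB(A) = 980924.16 − 981186.59 + 0.3086×784.6 − 0.04193×2.83×784.6 = -113.40 mGal
Δg_SB(B) = 980959.27 − 981186.59 + 0.3086×578.7 − 0.04193×2.83×578.7 = -117.40 mGal
Difference = -117.40 − (-113.40) = -4.00 mGal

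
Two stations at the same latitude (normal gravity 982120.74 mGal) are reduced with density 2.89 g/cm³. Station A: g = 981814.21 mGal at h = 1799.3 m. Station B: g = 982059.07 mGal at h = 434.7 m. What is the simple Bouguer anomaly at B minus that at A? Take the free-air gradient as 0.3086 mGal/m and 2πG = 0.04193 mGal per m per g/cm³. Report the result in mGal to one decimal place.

-10.9

Δg_SB(A) = 981814.21 − 982120.74 + 0.3086×1799.3 − 0.04193×2.89×1799.3 = 30.70 mGal
Δg_SB(B) = 982059.07 − 982120.74 + 0.3086×434.7 − 0.04193×2.89×434.7 = 19.80 mGal
Difference = 19.80 − (30.70) = -10.90 mGal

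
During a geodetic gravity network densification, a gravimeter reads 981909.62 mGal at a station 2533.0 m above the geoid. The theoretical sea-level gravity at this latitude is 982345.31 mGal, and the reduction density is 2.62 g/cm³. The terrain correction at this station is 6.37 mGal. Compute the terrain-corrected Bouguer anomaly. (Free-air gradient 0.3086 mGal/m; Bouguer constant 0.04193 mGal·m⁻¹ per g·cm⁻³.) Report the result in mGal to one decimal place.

Free-air correction = 0.3086 × 2533.0 = 781.68 mGal
Free-air anomaly = 981909.62 − 982345.31 + (781.68) = 345.99 mGal
Bouguer slab correction = 0.04193 × 2.62 × 2533.0 = 278.27 mGal
Simple Bouguer anomaly = 345.99 − (278.27) = 67.72 mGal
Complete Bouguer anomaly = 67.72 + 6.37 = 74.09 mGal

74.1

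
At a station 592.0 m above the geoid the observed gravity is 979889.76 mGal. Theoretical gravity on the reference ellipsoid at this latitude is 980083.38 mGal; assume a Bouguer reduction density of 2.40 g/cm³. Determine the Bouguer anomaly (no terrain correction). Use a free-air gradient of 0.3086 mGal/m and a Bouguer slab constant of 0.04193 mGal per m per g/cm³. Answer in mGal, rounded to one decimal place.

-70.5

Free-air correction = 0.3086 × 592.0 = 182.69 mGal
Free-air anomaly = 979889.76 − 980083.38 + (182.69) = -10.93 mGal
Bouguer slab correction = 0.04193 × 2.40 × 592.0 = 59.57 mGal
Simple Bouguer anomaly = -10.93 − (59.57) = -70.50 mGal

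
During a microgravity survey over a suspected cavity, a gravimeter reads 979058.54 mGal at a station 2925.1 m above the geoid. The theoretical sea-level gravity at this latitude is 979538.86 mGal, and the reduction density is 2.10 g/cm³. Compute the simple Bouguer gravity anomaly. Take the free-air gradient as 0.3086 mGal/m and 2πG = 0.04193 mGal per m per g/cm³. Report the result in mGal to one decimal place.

164.8

Free-air correction = 0.3086 × 2925.1 = 902.69 mGal
Free-air anomaly = 979058.54 − 979538.86 + (902.69) = 422.37 mGal
Bouguer slab correction = 0.04193 × 2.10 × 2925.1 = 257.56 mGal
Simple Bouguer anomaly = 422.37 − (257.56) = 164.81 mGal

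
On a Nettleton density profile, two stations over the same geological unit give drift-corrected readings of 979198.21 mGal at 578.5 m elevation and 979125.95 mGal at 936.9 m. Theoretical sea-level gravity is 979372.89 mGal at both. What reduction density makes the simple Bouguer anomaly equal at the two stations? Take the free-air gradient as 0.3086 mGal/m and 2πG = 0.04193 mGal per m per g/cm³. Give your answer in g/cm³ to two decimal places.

Δg_obs = 979125.95 − 979198.21 = -72.26 mGal over Δh = 936.9 − 578.5 = 358.4 m
Equal Bouguer anomalies ⇒ Δg_obs + (0.3086 − 0.04193ρ)·Δh = 0
0.3086 − 0.04193ρ = −Δg_obs/Δh = 0.20162
ρ = (0.3086 − 0.20162) / 0.04193 = 2.55 g/cm³

2.55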